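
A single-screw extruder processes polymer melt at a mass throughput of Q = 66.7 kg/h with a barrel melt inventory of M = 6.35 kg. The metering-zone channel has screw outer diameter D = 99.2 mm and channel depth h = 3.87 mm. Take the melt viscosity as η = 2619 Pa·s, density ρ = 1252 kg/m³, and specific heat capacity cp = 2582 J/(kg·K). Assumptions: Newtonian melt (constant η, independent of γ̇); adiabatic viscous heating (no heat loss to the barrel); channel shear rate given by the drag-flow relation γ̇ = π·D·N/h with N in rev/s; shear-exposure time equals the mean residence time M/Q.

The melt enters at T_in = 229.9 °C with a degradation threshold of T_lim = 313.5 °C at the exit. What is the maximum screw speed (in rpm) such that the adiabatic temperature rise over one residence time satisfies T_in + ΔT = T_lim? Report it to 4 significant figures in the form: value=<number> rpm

Convert throughput: Q = 66.7 kg/h = 66.7/3600 = 0.0185278 kg/s
t_res = M / Q_s = 6.35 ÷ 0.0185278 = 342.729 s
Geometry in SI: D = 99.2 mm → 0.0992 m, h = 3.87 mm → 0.00387 m
ΔT_a = T_lim − T_in = 313.5 − 229.9 = 83.6 K
γ̇_max² = ΔT_a·ρ·cp/(η·t_res) = 83.6·1252·2582/(2619·342.729) = 301.079 s⁻²
γ̇_max = √301.079 = 17.3516 s⁻¹
N_max = γ̇_max·h / (π·D) = 17.3516 · 0.00387 / (π · 0.0992) = 0.215472 rev/s = 12.9283 rpm

value=12.93 rpm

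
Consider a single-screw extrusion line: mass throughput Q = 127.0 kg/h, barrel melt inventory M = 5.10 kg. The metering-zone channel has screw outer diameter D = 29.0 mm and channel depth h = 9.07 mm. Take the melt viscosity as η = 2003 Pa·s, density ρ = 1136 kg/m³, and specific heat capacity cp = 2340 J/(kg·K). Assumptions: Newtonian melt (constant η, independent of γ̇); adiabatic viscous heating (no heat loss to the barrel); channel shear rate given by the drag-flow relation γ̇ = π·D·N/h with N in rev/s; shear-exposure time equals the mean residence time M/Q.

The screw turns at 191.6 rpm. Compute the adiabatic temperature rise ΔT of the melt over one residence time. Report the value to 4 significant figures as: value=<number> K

Q_s = Q / 3600 = 127.0 / 3600 = 0.0352778 kg/s
t_res = M / Q_s = 5.10 ÷ 0.0352778 = 144.567 s
Convert to SI: D = 0.029 m, h = 0.00907 m, N = 191.6/60 = 3.19333 rev/s
γ̇ = π·D·N / h = π · 0.029 · 3.19333 / 0.00907 = 32.0763 s⁻¹
Adiabatic rise: ΔT = η γ̇² t_res / (ρ cp) = 2003·(32.0763)²·144.567 / (1136·2340) = 112.079 K

value=112.1 K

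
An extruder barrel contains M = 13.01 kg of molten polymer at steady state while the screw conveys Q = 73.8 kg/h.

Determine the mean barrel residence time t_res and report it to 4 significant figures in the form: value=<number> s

Q_s = Q / 3600 = 73.8 / 3600 = 0.0205 kg/s
t_res = M / Q_s = 13.01 / 0.0205 = 634.634 s

value=634.6 s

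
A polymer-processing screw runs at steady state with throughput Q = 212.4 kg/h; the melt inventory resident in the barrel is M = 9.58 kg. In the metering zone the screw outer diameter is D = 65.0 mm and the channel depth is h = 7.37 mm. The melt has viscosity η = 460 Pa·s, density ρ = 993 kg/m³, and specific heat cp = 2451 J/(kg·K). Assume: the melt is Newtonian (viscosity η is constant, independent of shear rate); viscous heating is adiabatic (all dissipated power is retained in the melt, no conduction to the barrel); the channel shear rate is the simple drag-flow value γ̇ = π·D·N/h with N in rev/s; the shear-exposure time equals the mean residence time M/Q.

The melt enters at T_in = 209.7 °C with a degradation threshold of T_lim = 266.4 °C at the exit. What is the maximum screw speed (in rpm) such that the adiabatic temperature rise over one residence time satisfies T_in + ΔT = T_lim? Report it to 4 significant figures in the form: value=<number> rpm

value=93.08 rpm

Q_s = Q / 3600 = 212.4 / 3600 = 0.059 kg/s
t_res = M / Q_s = 9.58 / 0.059 = 162.373 s
Convert to metres: D = 0.065 m, h = 0.00737 m
ΔT_a = T_lim − T_in = 266.4 °C − 209.7 °C = 56.7 K
γ̇_max² = ΔT_a·ρ·cp/(η·t_res) = 56.7·993·2451/(460·162.373) = 1847.58 s⁻²
γ̇_max = sqrt(1847.58) = 42.9835 s⁻¹
Solve γ̇ = πDN/h for N: N_max = γ̇_max·h/(π·D) = 42.9835 × 0.00737 / (π × 0.065) = 1.55134 rev/s = 93.0803 rpm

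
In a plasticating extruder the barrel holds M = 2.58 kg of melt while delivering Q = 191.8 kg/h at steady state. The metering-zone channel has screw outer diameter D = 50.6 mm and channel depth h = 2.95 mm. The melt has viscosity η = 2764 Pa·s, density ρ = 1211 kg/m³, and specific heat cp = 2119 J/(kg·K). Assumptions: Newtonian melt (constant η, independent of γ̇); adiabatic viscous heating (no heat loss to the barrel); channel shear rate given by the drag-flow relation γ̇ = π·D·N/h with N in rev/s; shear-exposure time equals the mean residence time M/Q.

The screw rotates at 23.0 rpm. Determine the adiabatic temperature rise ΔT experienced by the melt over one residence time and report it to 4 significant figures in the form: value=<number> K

Q_s = Q / 3600 = 191.8 / 3600 = 0.0532778 kg/s
Mean residence time: t_res = M/Q_s = 2.58 kg / 0.0532778 kg/s = 48.4254 s
Convert to SI: D = 0.0506 m, h = 0.00295 m, N = 23.0/60 = 0.383333 rev/s
Shear rate: γ̇ = πDN/h = π·0.0506·0.383333/0.00295 = 20.6564 s⁻¹
Adiabatic rise: ΔT = η γ̇² t_res / (ρ cp) = 2764·(20.6564)²·48.4254 / (1211·2119) = 22.256 K

value=22.26 K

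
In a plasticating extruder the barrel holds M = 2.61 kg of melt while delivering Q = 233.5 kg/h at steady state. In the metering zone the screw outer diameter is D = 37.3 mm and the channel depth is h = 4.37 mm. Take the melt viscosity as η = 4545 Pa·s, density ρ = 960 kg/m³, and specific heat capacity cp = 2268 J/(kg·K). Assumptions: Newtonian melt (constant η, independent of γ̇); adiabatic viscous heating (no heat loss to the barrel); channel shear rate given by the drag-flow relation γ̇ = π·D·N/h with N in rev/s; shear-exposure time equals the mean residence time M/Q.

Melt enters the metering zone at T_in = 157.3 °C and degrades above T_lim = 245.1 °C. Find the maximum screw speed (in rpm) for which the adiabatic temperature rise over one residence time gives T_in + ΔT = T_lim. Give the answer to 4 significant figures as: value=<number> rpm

Throughput in SI: Q_s = 233.5 kg/h ÷ 3600 s/h = 0.0648611 kg/s
Mean residence time: t_res = M/Q_s = 2.61 kg / 0.0648611 kg/s = 40.2398 s
Convert to metres: D = 0.0373 m, h = 0.00437 m
Allowable rise: ΔT_a = T_lim − T_in = 245.1 − 157.3 = 87.8 K
Invert ΔT = ηγ̇²t_res/(ρcp) for γ̇: γ̇_max² = ΔT_a ρ cp / (η t_res) = 87.8·960·2268 / (4545·40.2398) = 1045.25 s⁻²
γ̇_max = √1045.25 = 32.3303 s⁻¹
N_max = γ̇_max·h / (π·D) = 32.3303 · 0.00437 / (π · 0.0373) = 1.20568 rev/s = 72.3408 rpm

value=72.34 rpm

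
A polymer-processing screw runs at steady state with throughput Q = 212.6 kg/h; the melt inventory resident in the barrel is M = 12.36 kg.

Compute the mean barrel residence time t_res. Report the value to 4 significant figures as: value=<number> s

value=209.3 s

Convert throughput: Q = 212.6 kg/h = 212.6/3600 = 0.0590556 kg/s
t_res = M / Q_s = 12.36 / 0.0590556 = 209.294 s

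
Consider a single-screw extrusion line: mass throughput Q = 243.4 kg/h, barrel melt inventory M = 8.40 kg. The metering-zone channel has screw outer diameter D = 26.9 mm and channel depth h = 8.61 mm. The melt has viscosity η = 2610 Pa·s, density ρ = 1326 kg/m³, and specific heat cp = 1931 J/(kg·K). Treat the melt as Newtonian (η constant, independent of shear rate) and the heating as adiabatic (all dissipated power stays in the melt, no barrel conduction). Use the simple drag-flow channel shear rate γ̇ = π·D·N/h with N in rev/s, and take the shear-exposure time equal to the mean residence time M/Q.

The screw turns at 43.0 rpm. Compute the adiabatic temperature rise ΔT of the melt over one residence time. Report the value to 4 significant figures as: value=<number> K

Q_s = Q / 3600 = 243.4 / 3600 = 0.0676111 kg/s
t_res = M / Q_s = 8.40 / 0.0676111 = 124.24 s
Geometry in metres: D = 26.9 mm → 0.0269 m, h = 8.61 mm → 0.00861 m; screw speed N = 43.0 rpm = 0.716667 rev/s
γ̇ = π·D·N / h = π · 0.0269 · 0.716667 / 0.00861 = 7.03422 s⁻¹
ΔT = η·γ̇²·t_res/(ρ·cp) = [2610 × 7.03422² × 124.24] / [1326 × 1931] = 6.26626 K

value=6.266 K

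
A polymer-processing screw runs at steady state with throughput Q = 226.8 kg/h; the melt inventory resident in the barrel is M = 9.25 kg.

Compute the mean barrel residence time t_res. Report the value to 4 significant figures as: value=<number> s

value=146.8 s

Convert throughput: Q = 226.8 kg/h = 226.8/3600 = 0.063 kg/s
t_res = M / Q_s = 9.25 / 0.063 = 146.825 s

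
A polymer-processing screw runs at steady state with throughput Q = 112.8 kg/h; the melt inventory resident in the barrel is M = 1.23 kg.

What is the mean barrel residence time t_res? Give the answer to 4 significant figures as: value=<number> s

value=39.26 s

Throughput in SI: Q_s = 112.8 kg/h ÷ 3600 s/h = 0.0313333 kg/s
Mean residence time: t_res = M/Q_s = 1.23 kg / 0.0313333 kg/s = 39.2553 s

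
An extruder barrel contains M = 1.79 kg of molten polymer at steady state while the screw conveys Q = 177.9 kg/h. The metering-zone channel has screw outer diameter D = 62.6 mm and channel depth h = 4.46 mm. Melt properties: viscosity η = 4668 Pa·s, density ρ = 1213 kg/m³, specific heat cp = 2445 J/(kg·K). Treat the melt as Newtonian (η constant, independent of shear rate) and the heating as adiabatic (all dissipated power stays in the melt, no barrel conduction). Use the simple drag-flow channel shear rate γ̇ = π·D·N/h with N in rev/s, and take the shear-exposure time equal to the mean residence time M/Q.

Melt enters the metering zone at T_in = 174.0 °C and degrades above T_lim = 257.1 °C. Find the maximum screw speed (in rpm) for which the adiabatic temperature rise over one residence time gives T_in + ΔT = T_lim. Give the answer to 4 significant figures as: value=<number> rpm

Throughput in SI: Q_s = 177.9 kg/h ÷ 3600 s/h = 0.0494167 kg/s
t_res = M / Q_s = 1.79 / 0.0494167 = 36.2226 s
D = 62.6 mm = 0.0626 m;  h = 4.46 mm = 0.00446 m
ΔT_a = T_lim − T_in = 257.1 °C − 174.0 °C = 83.1 K
γ̇_max² = ΔT_a·ρ·cp/(η·t_res) = 83.1·1213·2445/(4668·36.2226) = 1457.57 s⁻²
γ̇_max = √1457.57 = 38.1782 s⁻¹
Solve γ̇ = πDN/h for N: N_max = γ̇_max·h/(π·D) = 38.1782 × 0.00446 / (π × 0.0626) = 0.865816 rev/s = 51.949 rpm

value=51.95 rpm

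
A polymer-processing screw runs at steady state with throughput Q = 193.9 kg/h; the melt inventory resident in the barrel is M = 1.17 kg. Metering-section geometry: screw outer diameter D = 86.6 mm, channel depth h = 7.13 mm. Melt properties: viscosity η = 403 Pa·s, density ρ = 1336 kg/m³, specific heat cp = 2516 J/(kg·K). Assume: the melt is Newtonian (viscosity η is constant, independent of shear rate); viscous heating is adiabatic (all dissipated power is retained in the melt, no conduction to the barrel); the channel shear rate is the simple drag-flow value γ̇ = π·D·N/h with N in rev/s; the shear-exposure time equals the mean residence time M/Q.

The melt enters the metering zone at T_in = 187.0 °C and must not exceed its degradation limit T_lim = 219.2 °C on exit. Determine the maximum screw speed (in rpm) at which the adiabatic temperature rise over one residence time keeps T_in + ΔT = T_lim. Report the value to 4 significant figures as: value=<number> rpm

value=174.8 rpm

Convert throughput: Q = 193.9 kg/h = 193.9/3600 = 0.0538611 kg/s
t_res = M / Q_s = 1.17 / 0.0538611 = 21.7225 s
Convert to metres: D = 0.0866 m, h = 0.00713 m
ΔT_a = T_lim − T_in = 219.2 − 187.0 = 32.2 K
γ̇_max² = ΔT_a·ρ·cp/(η·t_res) = 32.2·1336·2516/(403·21.7225) = 12364 s⁻²
γ̇_max = sqrt(12364) = 111.193 s⁻¹
Solve γ̇ = πDN/h for N: N_max = γ̇_max·h/(π·D) = 111.193 × 0.00713 / (π × 0.0866) = 2.91407 rev/s = 174.844 rpm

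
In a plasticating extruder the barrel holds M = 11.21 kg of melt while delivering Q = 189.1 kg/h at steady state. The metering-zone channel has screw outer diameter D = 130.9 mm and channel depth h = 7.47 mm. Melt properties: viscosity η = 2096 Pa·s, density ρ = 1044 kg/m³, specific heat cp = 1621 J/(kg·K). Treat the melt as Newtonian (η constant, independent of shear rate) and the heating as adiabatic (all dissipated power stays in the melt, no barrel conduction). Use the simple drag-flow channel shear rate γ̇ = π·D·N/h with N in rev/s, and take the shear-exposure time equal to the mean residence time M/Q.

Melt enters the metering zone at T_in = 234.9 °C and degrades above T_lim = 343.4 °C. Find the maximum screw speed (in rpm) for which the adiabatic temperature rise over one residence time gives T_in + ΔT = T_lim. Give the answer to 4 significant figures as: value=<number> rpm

value=22.08 rpm

Q_s = Q / 3600 = 189.1 / 3600 = 0.0525278 kg/s
t_res = M / Q_s = 11.21 / 0.0525278 = 213.411 s
D = 130.9 mm = 0.1309 m;  h = 7.47 mm = 0.00747 m
ΔT_a = T_lim − T_in = 343.4 °C − 234.9 °C = 108.5 K
γ̇_max² = ΔT_a·ρ·cp/(η·t_res) = 108.5·1044·1621/(2096·213.411) = 410.493 s⁻²
γ̇_max = sqrt(410.493) = 20.2606 s⁻¹
N_max = γ̇_max·h / (π·D) = 20.2606 · 0.00747 / (π · 0.1309) = 0.36803 rev/s = 22.0818 rpm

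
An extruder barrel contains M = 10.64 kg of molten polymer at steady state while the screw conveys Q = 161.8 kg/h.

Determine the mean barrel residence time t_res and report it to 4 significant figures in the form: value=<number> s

value=236.7 s

Convert throughput: Q = 161.8 kg/h = 161.8/3600 = 0.0449444 kg/s
Mean residence time: t_res = M/Q_s = 10.64 kg / 0.0449444 kg/s = 236.737 s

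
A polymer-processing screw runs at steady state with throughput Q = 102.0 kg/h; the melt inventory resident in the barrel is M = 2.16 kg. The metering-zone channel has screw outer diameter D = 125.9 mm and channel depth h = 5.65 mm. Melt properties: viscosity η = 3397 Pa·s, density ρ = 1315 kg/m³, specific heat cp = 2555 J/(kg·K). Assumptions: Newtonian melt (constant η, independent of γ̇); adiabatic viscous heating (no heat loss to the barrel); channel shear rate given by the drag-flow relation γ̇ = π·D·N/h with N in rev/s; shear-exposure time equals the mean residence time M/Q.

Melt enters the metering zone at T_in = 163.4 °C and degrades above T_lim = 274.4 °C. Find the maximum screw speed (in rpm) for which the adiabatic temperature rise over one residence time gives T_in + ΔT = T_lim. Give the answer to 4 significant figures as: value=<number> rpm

Convert throughput: Q = 102.0 kg/h = 102.0/3600 = 0.0283333 kg/s
t_res = M / Q_s = 2.16 / 0.0283333 = 76.2353 s
Geometry in SI: D = 125.9 mm → 0.1259 m, h = 5.65 mm → 0.00565 m
ΔT_a = T_lim − T_in = 274.4 °C − 163.4 °C = 111 K
Invert ΔT = ηγ̇²t_res/(ρcp) for γ̇: γ̇_max² = ΔT_a ρ cp / (η t_res) = 111·1315·2555 / (3397·76.2353) = 1440.08 s⁻²
γ̇_max = sqrt(1440.08) = 37.9484 s⁻¹
N_max = γ̇_max·h / (π·D) = 37.9484 · 0.00565 / (π · 0.1259) = 0.542084 rev/s = 32.5251 rpm

value=32.53 rpm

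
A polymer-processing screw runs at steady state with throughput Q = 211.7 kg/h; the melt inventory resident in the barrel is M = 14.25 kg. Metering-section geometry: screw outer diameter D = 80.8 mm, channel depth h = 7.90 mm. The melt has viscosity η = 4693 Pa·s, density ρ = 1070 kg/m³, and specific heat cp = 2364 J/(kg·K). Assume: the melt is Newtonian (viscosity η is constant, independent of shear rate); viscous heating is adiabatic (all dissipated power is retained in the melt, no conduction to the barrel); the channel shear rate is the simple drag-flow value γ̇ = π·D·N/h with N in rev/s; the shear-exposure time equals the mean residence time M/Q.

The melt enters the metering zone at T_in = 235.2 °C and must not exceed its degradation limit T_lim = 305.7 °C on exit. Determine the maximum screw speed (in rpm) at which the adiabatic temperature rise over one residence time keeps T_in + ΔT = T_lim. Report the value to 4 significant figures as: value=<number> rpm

value=23.38 rpm

Convert throughput: Q = 211.7 kg/h = 211.7/3600 = 0.0588056 kg/s
t_res = M / Q_s = 14.25 ÷ 0.0588056 = 242.324 s
Geometry in SI: D = 80.8 mm → 0.0808 m, h = 7.90 mm → 0.0079 m
Allowable rise: ΔT_a = T_lim − T_in = 305.7 − 235.2 = 70.5 K
Invert ΔT = ηγ̇²t_res/(ρcp) for γ̇: γ̇_max² = ΔT_a ρ cp / (η t_res) = 70.5·1070·2364 / (4693·242.324) = 156.81 s⁻²
γ̇_max = sqrt(156.81) = 12.5224 s⁻¹
Solve γ̇ = πDN/h for N: N_max = γ̇_max·h/(π·D) = 12.5224 × 0.0079 / (π × 0.0808) = 0.38972 rev/s = 23.3832 rpm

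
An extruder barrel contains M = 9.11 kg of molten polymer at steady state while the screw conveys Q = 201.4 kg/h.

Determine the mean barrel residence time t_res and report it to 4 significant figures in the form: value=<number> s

value=162.8 s

Throughput in SI: Q_s = 201.4 kg/h ÷ 3600 s/h = 0.0559444 kg/s
Mean residence time: t_res = M/Q_s = 9.11 kg / 0.0559444 kg/s = 162.84 s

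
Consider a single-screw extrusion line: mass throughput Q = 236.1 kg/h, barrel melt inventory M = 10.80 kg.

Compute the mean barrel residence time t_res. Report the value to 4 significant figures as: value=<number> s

Throughput in SI: Q_s = 236.1 kg/h ÷ 3600 s/h = 0.0655833 kg/s
t_res = M / Q_s = 10.80 ÷ 0.0655833 = 164.676 s

value=164.7 s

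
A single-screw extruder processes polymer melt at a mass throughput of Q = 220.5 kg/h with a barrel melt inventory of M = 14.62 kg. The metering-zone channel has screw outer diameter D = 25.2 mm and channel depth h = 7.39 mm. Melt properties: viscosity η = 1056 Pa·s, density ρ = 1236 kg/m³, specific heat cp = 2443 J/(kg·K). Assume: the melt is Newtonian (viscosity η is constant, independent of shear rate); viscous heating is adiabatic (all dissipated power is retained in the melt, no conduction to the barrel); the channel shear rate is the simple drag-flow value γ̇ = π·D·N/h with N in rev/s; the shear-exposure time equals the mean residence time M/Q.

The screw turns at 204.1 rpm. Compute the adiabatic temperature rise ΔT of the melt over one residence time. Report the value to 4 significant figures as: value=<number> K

Convert throughput: Q = 220.5 kg/h = 220.5/3600 = 0.06125 kg/s
t_res = M / Q_s = 14.62 ÷ 0.06125 = 238.694 s
D = 25.2 mm = 0.0252 m;  h = 7.39 mm = 0.00739 m;  N = 204.1 rpm / 60 = 3.40167 rev/s
γ̇ = π D N / h = (π)(0.0252)(3.40167) / 0.00739 = 36.4416 s⁻¹
ΔT = η·γ̇²·t_res / (ρ·cp) = 1056 · (36.4416)² · 238.694 / (1236 · 2443) = 110.856 K

value=110.9 K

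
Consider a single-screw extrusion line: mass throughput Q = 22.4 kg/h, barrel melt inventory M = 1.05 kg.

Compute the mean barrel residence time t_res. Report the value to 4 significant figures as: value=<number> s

value=168.8 s

Convert throughput: Q = 22.4 kg/h = 22.4/3600 = 0.00622222 kg/s
t_res = M / Q_s = 1.05 / 0.00622222 = 168.75 s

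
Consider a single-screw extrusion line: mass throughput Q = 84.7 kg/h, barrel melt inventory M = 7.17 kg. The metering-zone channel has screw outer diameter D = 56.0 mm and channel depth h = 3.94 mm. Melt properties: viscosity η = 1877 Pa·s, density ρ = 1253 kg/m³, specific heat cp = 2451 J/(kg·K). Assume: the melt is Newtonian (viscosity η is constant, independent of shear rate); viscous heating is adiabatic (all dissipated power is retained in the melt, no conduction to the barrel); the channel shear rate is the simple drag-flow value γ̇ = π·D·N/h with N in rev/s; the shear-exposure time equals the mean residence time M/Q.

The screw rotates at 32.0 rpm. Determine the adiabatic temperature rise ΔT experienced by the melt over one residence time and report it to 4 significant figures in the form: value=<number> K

value=105.6 K

Throughput in SI: Q_s = 84.7 kg/h ÷ 3600 s/h = 0.0235278 kg/s
t_res = M / Q_s = 7.17 / 0.0235278 = 304.746 s
Geometry in metres: D = 56.0 mm → 0.056 m, h = 3.94 mm → 0.00394 m; screw speed N = 32.0 rpm = 0.533333 rev/s
γ̇ = π D N / h = (π)(0.056)(0.533333) / 0.00394 = 23.8144 s⁻¹
Adiabatic rise: ΔT = η γ̇² t_res / (ρ cp) = 1877·(23.8144)²·304.746 / (1253·2451) = 105.63 K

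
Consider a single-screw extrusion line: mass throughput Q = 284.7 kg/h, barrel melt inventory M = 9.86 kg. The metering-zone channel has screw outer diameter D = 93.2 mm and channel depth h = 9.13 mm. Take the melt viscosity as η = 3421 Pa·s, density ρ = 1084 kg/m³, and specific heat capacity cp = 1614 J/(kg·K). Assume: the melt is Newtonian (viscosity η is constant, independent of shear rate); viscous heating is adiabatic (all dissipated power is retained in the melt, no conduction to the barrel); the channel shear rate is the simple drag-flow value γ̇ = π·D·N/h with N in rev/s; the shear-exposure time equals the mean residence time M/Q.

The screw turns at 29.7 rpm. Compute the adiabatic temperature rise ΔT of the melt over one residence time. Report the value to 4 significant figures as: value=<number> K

value=61.43 K

Q_s = Q / 3600 = 284.7 / 3600 = 0.0790833 kg/s
t_res = M / Q_s = 9.86 ÷ 0.0790833 = 124.679 s
Geometry in metres: D = 93.2 mm → 0.0932 m, h = 9.13 mm → 0.00913 m; screw speed N = 29.7 rpm = 0.495 rev/s
γ̇ = π·D·N / h = π · 0.0932 · 0.495 / 0.00913 = 15.8745 s⁻¹
ΔT = η·γ̇²·t_res / (ρ·cp) = 3421 · (15.8745)² · 124.679 / (1084 · 1614) = 61.4345 K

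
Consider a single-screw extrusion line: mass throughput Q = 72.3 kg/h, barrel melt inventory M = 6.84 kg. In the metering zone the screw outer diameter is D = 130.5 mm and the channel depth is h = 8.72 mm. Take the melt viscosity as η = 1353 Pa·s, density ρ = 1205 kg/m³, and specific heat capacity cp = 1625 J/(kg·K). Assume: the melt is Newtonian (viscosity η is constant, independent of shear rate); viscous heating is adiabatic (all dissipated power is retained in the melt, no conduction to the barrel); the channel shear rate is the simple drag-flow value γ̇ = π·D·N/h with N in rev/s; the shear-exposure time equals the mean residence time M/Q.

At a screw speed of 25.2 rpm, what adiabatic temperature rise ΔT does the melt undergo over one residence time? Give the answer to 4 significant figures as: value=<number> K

Q_s = Q / 3600 = 72.3 / 3600 = 0.0200833 kg/s
t_res = M / Q_s = 6.84 ÷ 0.0200833 = 340.581 s
Convert to SI: D = 0.1305 m, h = 0.00872 m, N = 25.2/60 = 0.42 rev/s
Shear rate: γ̇ = πDN/h = π·0.1305·0.42/0.00872 = 19.7466 s⁻¹
ΔT = η·γ̇²·t_res/(ρ·cp) = [1353 × 19.7466² × 340.581] / [1205 × 1625] = 91.7623 K

value=91.76 K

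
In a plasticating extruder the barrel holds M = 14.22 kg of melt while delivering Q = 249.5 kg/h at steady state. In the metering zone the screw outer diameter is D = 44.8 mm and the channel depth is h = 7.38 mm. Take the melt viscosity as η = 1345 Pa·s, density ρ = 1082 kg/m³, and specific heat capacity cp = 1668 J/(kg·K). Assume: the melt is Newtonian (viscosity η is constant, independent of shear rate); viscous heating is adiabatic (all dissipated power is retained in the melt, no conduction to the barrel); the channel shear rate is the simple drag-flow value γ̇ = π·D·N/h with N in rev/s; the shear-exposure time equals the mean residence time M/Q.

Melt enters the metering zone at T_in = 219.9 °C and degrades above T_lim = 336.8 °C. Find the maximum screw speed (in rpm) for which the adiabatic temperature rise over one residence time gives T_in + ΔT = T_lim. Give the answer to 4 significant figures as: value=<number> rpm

value=86.99 rpm

Convert throughput: Q = 249.5 kg/h = 249.5/3600 = 0.0693056 kg/s
t_res = M / Q_s = 14.22 ÷ 0.0693056 = 205.178 s
Geometry in SI: D = 44.8 mm → 0.0448 m, h = 7.38 mm → 0.00738 m
ΔT_a = T_lim − T_in = 336.8 °C − 219.9 °C = 116.9 K
γ̇_max² = ΔT_a·ρ·cp/(η·t_res) = 116.9·1082·1668/(1345·205.178) = 764.511 s⁻²
γ̇_max = sqrt(764.511) = 27.6498 s⁻¹
N_max = γ̇_max·h / (π·D) = 27.6498 · 0.00738 / (π · 0.0448) = 1.44984 rev/s = 86.9905 rpm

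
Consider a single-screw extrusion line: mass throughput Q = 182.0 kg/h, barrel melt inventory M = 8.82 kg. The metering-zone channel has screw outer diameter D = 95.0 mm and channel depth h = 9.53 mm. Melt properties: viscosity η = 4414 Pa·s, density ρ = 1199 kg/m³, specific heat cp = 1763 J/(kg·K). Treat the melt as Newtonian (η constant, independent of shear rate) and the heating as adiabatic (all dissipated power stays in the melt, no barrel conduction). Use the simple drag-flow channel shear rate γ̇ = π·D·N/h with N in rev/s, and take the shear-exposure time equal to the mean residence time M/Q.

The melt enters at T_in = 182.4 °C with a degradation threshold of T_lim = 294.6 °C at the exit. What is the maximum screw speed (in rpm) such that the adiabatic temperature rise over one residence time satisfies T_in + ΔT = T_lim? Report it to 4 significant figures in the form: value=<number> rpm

Convert throughput: Q = 182.0 kg/h = 182.0/3600 = 0.0505556 kg/s
Mean residence time: t_res = M/Q_s = 8.82 kg / 0.0505556 kg/s = 174.462 s
Geometry in SI: D = 95.0 mm → 0.095 m, h = 9.53 mm → 0.00953 m
ΔT_a = T_lim − T_in = 294.6 − 182.4 = 112.2 K
γ̇_max² = ΔT_a·ρ·cp/(η·t_res) = 112.2·1199·1763/(4414·174.462) = 307.987 s⁻²
γ̇_max = √307.987 = 17.5496 s⁻¹
N_max = γ̇_max·h / (π·D) = 17.5496 · 0.00953 / (π · 0.095) = 0.560384 rev/s = 33.623 rpm

value=33.62 rpm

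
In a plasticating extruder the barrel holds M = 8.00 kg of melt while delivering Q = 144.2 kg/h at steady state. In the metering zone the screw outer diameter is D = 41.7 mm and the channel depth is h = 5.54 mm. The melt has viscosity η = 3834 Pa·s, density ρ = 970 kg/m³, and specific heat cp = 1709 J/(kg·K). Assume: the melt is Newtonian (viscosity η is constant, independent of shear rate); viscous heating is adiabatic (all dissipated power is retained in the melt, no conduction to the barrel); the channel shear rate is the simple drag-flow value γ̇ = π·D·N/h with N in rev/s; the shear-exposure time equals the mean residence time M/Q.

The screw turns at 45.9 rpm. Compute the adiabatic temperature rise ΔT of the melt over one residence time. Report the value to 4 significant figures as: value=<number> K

Convert throughput: Q = 144.2 kg/h = 144.2/3600 = 0.0400556 kg/s
Mean residence time: t_res = M/Q_s = 8.00 kg / 0.0400556 kg/s = 199.723 s
Geometry in metres: D = 41.7 mm → 0.0417 m, h = 5.54 mm → 0.00554 m; screw speed N = 45.9 rpm = 0.765 rev/s
γ̇ = π·D·N / h = π · 0.0417 · 0.765 / 0.00554 = 18.09 s⁻¹
ΔT = η·γ̇²·t_res / (ρ·cp) = 3834 · (18.09)² · 199.723 / (970 · 1709) = 151.161 K

value=151.2 K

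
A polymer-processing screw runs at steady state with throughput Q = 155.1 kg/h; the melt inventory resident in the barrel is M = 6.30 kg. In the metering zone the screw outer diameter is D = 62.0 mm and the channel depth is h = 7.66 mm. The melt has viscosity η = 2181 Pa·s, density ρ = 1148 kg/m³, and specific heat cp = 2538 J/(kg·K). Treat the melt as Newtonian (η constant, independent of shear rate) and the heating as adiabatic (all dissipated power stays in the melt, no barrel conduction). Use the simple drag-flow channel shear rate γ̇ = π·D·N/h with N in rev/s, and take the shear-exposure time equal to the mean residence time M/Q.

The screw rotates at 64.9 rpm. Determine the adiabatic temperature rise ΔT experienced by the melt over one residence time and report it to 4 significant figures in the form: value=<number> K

Q_s = Q / 3600 = 155.1 / 3600 = 0.0430833 kg/s
t_res = M / Q_s = 6.30 ÷ 0.0430833 = 146.228 s
Geometry in metres: D = 62.0 mm → 0.062 m, h = 7.66 mm → 0.00766 m; screw speed N = 64.9 rpm = 1.08167 rev/s
Shear rate: γ̇ = πDN/h = π·0.062·1.08167/0.00766 = 27.5047 s⁻¹
Adiabatic rise: ΔT = η γ̇² t_res / (ρ cp) = 2181·(27.5047)²·146.228 / (1148·2538) = 82.8068 K

value=82.81 K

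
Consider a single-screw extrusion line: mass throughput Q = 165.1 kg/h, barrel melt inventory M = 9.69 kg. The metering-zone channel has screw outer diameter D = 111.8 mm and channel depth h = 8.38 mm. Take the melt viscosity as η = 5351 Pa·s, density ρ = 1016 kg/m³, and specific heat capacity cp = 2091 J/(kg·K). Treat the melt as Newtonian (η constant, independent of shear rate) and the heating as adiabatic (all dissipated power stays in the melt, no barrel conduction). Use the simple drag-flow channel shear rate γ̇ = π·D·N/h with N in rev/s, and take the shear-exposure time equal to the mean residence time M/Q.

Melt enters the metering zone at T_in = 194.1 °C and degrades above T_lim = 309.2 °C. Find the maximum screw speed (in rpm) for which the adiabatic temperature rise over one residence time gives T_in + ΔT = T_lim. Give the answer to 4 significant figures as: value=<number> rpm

Q_s = Q / 3600 = 165.1 / 3600 = 0.0458611 kg/s
Mean residence time: t_res = M/Q_s = 9.69 kg / 0.0458611 kg/s = 211.29 s
Geometry in SI: D = 111.8 mm → 0.1118 m, h = 8.38 mm → 0.00838 m
Allowable rise: ΔT_a = T_lim − T_in = 309.2 − 194.1 = 115.1 K
γ̇_max² = ΔT_a·ρ·cp / (η·t_res) = [115.1 × 1016 × 2091] / [5351 × 211.29] = 216.276 s⁻²
γ̇_max = √216.276 = 14.7063 s⁻¹
N_max = γ̇_max·h / (π·D) = 14.7063 · 0.00838 / (π · 0.1118) = 0.350879 rev/s = 21.0527 rpm

value=21.05 rpm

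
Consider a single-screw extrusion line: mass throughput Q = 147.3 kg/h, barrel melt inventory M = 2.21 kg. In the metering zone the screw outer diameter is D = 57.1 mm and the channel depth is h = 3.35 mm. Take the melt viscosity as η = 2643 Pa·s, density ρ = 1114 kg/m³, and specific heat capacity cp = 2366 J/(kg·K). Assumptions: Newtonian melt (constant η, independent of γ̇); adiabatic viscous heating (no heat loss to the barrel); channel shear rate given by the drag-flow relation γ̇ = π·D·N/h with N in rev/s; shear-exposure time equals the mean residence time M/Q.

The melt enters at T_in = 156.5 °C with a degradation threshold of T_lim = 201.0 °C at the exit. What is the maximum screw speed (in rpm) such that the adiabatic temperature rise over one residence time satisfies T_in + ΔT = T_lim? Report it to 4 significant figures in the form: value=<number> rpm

value=32.12 rpm

Throughput in SI: Q_s = 147.3 kg/h ÷ 3600 s/h = 0.0409167 kg/s
Mean residence time: t_res = M/Q_s = 2.21 kg / 0.0409167 kg/s = 54.0122 s
D = 57.1 mm = 0.0571 m;  h = 3.35 mm = 0.00335 m
ΔT_a = T_lim − T_in = 201.0 °C − 156.5 °C = 44.5 K
γ̇_max² = ΔT_a·ρ·cp / (η·t_res) = [44.5 × 1114 × 2366] / [2643 × 54.0122] = 821.62 s⁻²
γ̇_max = sqrt(821.62) = 28.6639 s⁻¹
N_max = γ̇_max h / (πD) = 28.6639·0.00335/(π·0.0571) = 0.535296 rev/s → ×60 = 32.1178 rpm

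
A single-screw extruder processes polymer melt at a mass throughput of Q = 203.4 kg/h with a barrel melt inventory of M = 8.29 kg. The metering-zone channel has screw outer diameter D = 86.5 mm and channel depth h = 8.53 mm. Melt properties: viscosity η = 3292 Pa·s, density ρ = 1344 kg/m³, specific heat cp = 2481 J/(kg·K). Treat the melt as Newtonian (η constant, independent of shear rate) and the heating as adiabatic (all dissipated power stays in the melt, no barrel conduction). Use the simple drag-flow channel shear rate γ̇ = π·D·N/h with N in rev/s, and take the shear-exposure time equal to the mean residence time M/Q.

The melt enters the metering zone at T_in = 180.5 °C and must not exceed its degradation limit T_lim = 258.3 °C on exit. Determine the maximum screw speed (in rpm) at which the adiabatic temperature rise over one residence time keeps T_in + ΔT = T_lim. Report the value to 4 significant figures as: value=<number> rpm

value=43.65 rpm

Q_s = Q / 3600 = 203.4 / 3600 = 0.0565 kg/s
Mean residence time: t_res = M/Q_s = 8.29 kg / 0.0565 kg/s = 146.726 s
D = 86.5 mm = 0.0865 m;  h = 8.53 mm = 0.00853 m
ΔT_a = T_lim − T_in = 258.3 − 180.5 = 77.8 K
γ̇_max² = ΔT_a·ρ·cp/(η·t_res) = 77.8·1344·2481/(3292·146.726) = 537.081 s⁻²
γ̇_max = sqrt(537.081) = 23.175 s⁻¹
N_max = γ̇_max·h / (π·D) = 23.175 · 0.00853 / (π · 0.0865) = 0.72745 rev/s = 43.647 rpm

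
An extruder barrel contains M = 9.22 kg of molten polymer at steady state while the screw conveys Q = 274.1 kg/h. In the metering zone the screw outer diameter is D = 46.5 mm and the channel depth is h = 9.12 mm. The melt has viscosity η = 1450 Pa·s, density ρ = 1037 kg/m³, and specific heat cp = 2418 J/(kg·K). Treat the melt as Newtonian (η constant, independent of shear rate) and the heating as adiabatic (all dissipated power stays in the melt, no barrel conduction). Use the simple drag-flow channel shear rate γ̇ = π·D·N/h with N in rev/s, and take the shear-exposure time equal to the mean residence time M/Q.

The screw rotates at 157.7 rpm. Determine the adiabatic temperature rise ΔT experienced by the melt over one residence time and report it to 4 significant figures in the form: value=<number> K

value=124.1 K

Throughput in SI: Q_s = 274.1 kg/h ÷ 3600 s/h = 0.0761389 kg/s
t_res = M / Q_s = 9.22 / 0.0761389 = 121.094 s
Convert to SI: D = 0.0465 m, h = 0.00912 m, N = 157.7/60 = 2.62833 rev/s
Shear rate: γ̇ = πDN/h = π·0.0465·2.62833/0.00912 = 42.1006 s⁻¹
ΔT = η·γ̇²·t_res/(ρ·cp) = [1450 × 42.1006² × 121.094] / [1037 × 2418] = 124.118 K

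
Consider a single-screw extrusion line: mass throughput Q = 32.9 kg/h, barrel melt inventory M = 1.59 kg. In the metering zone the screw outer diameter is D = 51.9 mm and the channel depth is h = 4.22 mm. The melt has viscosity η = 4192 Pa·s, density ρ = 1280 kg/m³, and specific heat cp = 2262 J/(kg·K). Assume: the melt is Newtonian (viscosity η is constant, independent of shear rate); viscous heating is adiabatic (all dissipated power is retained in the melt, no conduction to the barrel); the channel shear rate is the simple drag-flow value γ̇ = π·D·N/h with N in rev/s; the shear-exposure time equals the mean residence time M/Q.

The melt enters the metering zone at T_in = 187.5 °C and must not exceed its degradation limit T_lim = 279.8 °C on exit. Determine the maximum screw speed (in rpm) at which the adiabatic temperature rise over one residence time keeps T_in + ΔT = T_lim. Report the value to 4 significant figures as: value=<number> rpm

Q_s = Q / 3600 = 32.9 / 3600 = 0.00913889 kg/s
Mean residence time: t_res = M/Q_s = 1.59 kg / 0.00913889 kg/s = 173.982 s
Convert to metres: D = 0.0519 m, h = 0.00422 m
ΔT_a = T_lim − T_in = 279.8 °C − 187.5 °C = 92.3 K
γ̇_max² = ΔT_a·ρ·cp/(η·t_res) = 92.3·1280·2262/(4192·173.982) = 366.42 s⁻²
γ̇_max = √366.42 = 19.1421 s⁻¹
N_max = γ̇_max·h / (π·D) = 19.1421 · 0.00422 / (π · 0.0519) = 0.495433 rev/s = 29.726 rpm

value=29.73 rpm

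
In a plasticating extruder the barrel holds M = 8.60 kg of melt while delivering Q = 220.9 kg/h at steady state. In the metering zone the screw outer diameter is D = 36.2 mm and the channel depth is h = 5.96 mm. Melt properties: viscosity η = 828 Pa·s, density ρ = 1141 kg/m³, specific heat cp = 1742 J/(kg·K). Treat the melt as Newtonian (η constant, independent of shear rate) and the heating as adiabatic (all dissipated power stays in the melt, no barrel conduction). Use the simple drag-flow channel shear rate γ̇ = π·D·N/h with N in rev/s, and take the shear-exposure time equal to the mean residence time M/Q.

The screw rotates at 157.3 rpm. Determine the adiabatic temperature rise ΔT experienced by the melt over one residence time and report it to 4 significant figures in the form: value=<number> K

Convert throughput: Q = 220.9 kg/h = 220.9/3600 = 0.0613611 kg/s
t_res = M / Q_s = 8.60 / 0.0613611 = 140.154 s
D = 36.2 mm = 0.0362 m;  h = 5.96 mm = 0.00596 m;  N = 157.3 rpm / 60 = 2.62167 rev/s
γ̇ = π D N / h = (π)(0.0362)(2.62167) / 0.00596 = 50.0253 s⁻¹
Adiabatic rise: ΔT = η γ̇² t_res / (ρ cp) = 828·(50.0253)²·140.154 / (1141·1742) = 146.11 K

value=146.1 K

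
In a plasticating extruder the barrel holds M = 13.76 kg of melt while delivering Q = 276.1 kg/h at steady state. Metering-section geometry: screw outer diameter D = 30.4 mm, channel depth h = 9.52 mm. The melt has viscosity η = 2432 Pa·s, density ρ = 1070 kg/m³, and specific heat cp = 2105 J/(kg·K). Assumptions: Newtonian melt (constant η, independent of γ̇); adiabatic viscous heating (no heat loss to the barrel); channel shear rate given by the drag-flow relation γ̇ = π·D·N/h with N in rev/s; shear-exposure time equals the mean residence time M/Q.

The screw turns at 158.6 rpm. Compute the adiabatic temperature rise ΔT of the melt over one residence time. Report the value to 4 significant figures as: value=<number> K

Throughput in SI: Q_s = 276.1 kg/h ÷ 3600 s/h = 0.0766944 kg/s
t_res = M / Q_s = 13.76 / 0.0766944 = 179.413 s
D = 30.4 mm = 0.0304 m;  h = 9.52 mm = 0.00952 m;  N = 158.6 rpm / 60 = 2.64333 rev/s
Shear rate: γ̇ = πDN/h = π·0.0304·2.64333/0.00952 = 26.5179 s⁻¹
ΔT = η·γ̇²·t_res/(ρ·cp) = [2432 × 26.5179² × 179.413] / [1070 × 2105] = 136.226 K

value=136.2 K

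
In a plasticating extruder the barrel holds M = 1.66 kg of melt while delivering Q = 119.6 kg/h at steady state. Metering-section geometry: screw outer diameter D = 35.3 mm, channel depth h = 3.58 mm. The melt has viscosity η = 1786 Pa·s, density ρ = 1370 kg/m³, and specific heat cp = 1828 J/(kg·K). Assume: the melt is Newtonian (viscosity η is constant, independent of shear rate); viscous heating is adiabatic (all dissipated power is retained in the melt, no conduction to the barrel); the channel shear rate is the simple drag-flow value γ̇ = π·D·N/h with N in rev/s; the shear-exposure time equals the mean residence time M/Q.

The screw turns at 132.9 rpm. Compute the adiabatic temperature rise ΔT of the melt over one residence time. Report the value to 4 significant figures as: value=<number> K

value=167.8 K

Convert throughput: Q = 119.6 kg/h = 119.6/3600 = 0.0332222 kg/s
Mean residence time: t_res = M/Q_s = 1.66 kg / 0.0332222 kg/s = 49.9666 s
D = 35.3 mm = 0.0353 m;  h = 3.58 mm = 0.00358 m;  N = 132.9 rpm / 60 = 2.215 rev/s
γ̇ = π·D·N / h = π · 0.0353 · 2.215 / 0.00358 = 68.6144 s⁻¹
ΔT = η·γ̇²·t_res/(ρ·cp) = [1786 × 68.6144² × 49.9666] / [1370 × 1828] = 167.762 K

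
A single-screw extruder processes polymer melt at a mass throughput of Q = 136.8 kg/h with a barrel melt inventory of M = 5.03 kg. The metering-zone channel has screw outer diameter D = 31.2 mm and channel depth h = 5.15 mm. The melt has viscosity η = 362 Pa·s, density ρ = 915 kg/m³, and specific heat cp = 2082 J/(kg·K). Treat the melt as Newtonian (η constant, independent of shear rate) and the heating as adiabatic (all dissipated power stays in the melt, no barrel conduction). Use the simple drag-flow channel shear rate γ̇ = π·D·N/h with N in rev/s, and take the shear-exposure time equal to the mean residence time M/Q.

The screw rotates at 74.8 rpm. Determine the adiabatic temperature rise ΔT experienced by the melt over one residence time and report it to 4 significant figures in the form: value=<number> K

Convert throughput: Q = 136.8 kg/h = 136.8/3600 = 0.038 kg/s
t_res = M / Q_s = 5.03 / 0.038 = 132.368 s
Convert to SI: D = 0.0312 m, h = 0.00515 m, N = 74.8/60 = 1.24667 rev/s
Shear rate: γ̇ = πDN/h = π·0.0312·1.24667/0.00515 = 23.7273 s⁻¹
Adiabatic rise: ΔT = η γ̇² t_res / (ρ cp) = 362·(23.7273)²·132.368 / (915·2082) = 14.1608 K

value=14.16 K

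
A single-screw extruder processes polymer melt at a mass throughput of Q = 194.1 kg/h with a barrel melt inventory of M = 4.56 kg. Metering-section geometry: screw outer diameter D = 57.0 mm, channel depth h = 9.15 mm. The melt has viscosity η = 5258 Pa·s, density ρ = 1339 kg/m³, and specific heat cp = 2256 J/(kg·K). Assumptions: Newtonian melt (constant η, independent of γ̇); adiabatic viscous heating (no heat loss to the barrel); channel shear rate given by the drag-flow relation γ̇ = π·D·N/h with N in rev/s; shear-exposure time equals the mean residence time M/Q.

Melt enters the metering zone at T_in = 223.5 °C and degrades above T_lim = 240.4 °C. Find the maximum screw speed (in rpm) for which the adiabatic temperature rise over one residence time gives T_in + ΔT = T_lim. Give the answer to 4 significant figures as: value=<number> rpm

Q_s = Q / 3600 = 194.1 / 3600 = 0.0539167 kg/s
Mean residence time: t_res = M/Q_s = 4.56 kg / 0.0539167 kg/s = 84.575 s
Convert to metres: D = 0.057 m, h = 0.00915 m
Allowable rise: ΔT_a = T_lim − T_in = 240.4 − 223.5 = 16.9 K
Invert ΔT = ηγ̇²t_res/(ρcp) for γ̇: γ̇_max² = ΔT_a ρ cp / (η t_res) = 16.9·1339·2256 / (5258·84.575) = 114.801 s⁻²
γ̇_max = sqrt(114.801) = 10.7145 s⁻¹
Solve γ̇ = πDN/h for N: N_max = γ̇_max·h/(π·D) = 10.7145 × 0.00915 / (π × 0.057) = 0.54748 rev/s = 32.8488 rpm

value=32.85 rpm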